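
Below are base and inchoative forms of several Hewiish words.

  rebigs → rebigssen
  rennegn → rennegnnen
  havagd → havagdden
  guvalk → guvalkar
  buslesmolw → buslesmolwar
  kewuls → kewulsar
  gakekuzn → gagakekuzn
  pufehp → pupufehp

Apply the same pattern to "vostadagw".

"vostadagw" has second-to-last letter 'g'. The stems whose second-to-last letter is 'g' (rebigs → rebigssen, rennegn → rennegnnen, havagd → havagdden) double the final consonant and add -en.
So vostadagw → vostadagwwen.

vostadagwwen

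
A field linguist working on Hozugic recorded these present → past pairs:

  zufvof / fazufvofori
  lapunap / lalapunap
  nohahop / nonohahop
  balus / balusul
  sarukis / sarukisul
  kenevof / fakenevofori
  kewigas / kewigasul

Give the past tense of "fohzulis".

fohzulisul

"fohzulis" ends in -s. The stems ending in -s (kewigas → kewigasul, balus → balusul, sarukis → sarukisul) add -ul.
The other patterns: stems ending in -p repeat the first consonant+vowel as a prefix; stems ending in -f add fa- … -ori around the stem.
So fohzulis → fohzulisul.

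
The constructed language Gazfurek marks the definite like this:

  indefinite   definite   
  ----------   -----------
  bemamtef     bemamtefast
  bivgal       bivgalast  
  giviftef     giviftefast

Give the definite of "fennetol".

fennetolast

Every pair shown (bemamtef → bemamtefast, bivgal → bivgalast, giviftef → giviftefast) follows the same rule: add -ast.
So fennetol → fennetolast.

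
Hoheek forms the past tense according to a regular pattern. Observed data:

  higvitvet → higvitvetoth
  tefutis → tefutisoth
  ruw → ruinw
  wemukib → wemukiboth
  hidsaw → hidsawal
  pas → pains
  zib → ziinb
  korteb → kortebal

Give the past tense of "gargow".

gargowal

zib and korteb both end in -b yet inflect differently (ziinb, kortebal), so the final letter is not what conditions the rule; the number of vowels is.
"gargow" has 2 vowels. The stems with 2 vowels (korteb → kortebal, hidsaw → hidsawal) add -al.
So gargow → gargowal.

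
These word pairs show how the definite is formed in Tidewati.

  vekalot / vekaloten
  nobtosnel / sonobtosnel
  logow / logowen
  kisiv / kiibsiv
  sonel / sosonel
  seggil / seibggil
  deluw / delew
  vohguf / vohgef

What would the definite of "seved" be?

soseved

"seved" has last vowel 'e'. The stems whose last vowel is 'e' (nobtosnel → sonobtosnel, sonel → sosonel) add the prefix so-.
The other patterns: stems whose last vowel is 'u' change the last vowel to 'e'; stems whose last vowel is 'i' insert -ib- after the first vowel; stems whose last vowel is 'o' add -en.
So seved → soseved.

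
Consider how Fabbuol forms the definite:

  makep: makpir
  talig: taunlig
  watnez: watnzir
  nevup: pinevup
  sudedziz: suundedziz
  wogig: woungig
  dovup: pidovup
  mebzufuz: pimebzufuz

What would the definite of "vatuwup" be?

mebzufuz and sudedziz both end in -z yet inflect differently (pimebzufuz, suundedziz), so the final letter is not what conditions the rule; the last vowel is.
"vatuwup" has last vowel 'u'. The stems whose last vowel is 'u' (dovup → pidovup, nevup → pinevup, mebzufuz → pimebzufuz) add the prefix pi-.
The other patterns: stems whose last vowel is 'i' insert -un- after the first vowel; stems whose last vowel is 'e' delete the last vowel and add -ir.
So vatuwup → pivatuwup.

pivatuwup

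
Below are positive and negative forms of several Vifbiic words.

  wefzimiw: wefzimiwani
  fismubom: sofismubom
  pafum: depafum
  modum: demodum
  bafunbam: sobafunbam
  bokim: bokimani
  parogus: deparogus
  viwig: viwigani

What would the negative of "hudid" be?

modum and bokim both end in -m yet inflect differently (demodum, bokimani), so the final letter is not what conditions the rule; the last vowel is.
"hudid" has last vowel 'i'. The stems whose last vowel is 'i' (viwig → viwigani, bokim → bokimani, wefzimiw → wefzimiwani) add -ani.
The other patterns: stems whose last vowel is 'u' add the prefix de-; stems whose last vowel is 'a' or 'o' add the prefix so-.
So hudid → hudidani.

hudidani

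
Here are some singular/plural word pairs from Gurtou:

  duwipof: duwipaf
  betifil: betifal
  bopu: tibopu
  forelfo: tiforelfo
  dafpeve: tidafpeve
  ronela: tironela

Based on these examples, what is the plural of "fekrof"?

duwipof and forelfo both have last vowel 'o' yet inflect differently (duwipaf, tiforelfo), so the last vowel is not what conditions the rule; whether the stem ends in a vowel or a consonant is.
"fekrof" ends in a consonant. The stems ending in a consonant (duwipof → duwipaf, betifil → betifal) change the last vowel to 'a'.
The other pattern: stems ending in a vowel add the prefix ti-.
So fekrof → fekraf.

fekraf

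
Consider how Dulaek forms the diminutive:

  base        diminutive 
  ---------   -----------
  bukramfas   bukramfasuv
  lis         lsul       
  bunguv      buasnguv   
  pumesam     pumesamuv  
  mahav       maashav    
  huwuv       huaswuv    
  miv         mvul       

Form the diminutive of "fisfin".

fiassfin

"fisfin" has 2 vowels. The stems with 2 vowels (huwuv → huaswuv, bunguv → buasnguv, mahav → maashav) insert -as- after the first vowel.
So fisfin → fiassfin.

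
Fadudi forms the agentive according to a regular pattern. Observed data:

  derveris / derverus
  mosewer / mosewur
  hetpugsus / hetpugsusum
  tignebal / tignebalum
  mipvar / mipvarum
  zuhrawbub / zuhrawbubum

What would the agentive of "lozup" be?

"lozup" has last vowel 'u'. The stems whose last vowel is 'u' (hetpugsus → hetpugsusum, zuhrawbub → zuhrawbubum) add -um.
So lozup → lozupum.

lozupum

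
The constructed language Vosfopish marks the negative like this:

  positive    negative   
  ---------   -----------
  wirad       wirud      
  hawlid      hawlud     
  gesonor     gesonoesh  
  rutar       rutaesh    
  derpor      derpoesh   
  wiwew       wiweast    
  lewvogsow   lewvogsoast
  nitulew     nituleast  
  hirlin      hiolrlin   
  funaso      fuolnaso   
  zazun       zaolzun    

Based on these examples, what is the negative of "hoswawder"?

wirad and rutar both have last vowel 'a' yet inflect differently (wirud, rutaesh), so the last vowel is not what conditions the rule; the final letter is.
"hoswawder" ends in -r. The stems ending in -r (gesonor → gesonoesh, rutar → rutaesh, derpor → derpoesh) drop the final letter and add -esh.
So hoswawder → hoswawdeesh.

hoswawdeesh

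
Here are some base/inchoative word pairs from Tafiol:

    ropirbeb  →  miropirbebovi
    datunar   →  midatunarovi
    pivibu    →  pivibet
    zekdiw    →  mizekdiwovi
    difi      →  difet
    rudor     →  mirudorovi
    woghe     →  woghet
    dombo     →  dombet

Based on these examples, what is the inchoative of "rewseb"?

mirewsebovi

difi and zekdiw both have last vowel 'i' yet inflect differently (difet, mizekdiwovi), so the last vowel is not what conditions the rule; whether the stem ends in a vowel or a consonant is.
"rewseb" ends in a consonant. The stems ending in a consonant (zekdiw → mizekdiwovi, datunar → midatunarovi, rudor → mirudorovi) add mi- … -ovi around the stem.
The other pattern: stems ending in a vowel drop the final letter and add -et.
So rewseb → mirewsebovi.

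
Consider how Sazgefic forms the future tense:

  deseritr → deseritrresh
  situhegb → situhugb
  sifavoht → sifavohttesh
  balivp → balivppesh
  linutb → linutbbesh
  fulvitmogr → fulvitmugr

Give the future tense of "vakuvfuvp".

vakuvfuvppesh

situhegb and linutb both end in -b yet inflect differently (situhugb, linutbbesh), so the final letter is not what conditions the rule; the second-to-last letter is.
"vakuvfuvp" has second-to-last letter 'v'. The one such stem in the data (balivp → balivppesh) doubles the final consonant and adds -esh (as do sifavoht, linutb), so the same rule applies.
The other pattern: stems whose second-to-last letter is 'g' change the last vowel to 'u'.
So vakuvfuvp → vakuvfuvppesh.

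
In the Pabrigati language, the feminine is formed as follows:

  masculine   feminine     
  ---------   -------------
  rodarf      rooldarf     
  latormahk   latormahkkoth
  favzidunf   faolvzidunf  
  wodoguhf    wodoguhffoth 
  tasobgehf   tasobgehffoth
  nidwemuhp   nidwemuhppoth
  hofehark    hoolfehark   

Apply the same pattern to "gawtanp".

gaolwtanp

latormahk and hofehark both end in -k yet inflect differently (latormahkkoth, hoolfehark), so the final letter is not what conditions the rule; the second-to-last letter is.
"gawtanp" has second-to-last letter 'n'. The one such stem in the data (favzidunf → faolvzidunf) inserts -ol- after the first vowel (as do hofehark, rodarf), so the same rule applies.
So gawtanp → gaolwtanp.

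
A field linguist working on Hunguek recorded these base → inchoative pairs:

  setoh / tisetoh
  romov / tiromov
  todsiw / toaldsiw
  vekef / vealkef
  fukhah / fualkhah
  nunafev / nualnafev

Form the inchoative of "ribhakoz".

"ribhakoz" has last vowel 'o'. The stems whose last vowel is 'o' (setoh → tisetoh, romov → tiromov) add the prefix ti-.
The other pattern: stems whose last vowel is 'a', 'e' or 'i' insert -al- after the first vowel.
So ribhakoz → tiribhakoz.

tiribhakoz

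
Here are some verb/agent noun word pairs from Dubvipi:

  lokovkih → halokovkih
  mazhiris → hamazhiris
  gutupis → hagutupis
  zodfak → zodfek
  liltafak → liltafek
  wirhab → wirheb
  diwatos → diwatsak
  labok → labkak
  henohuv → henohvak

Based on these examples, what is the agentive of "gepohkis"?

hagepohkis

mazhiris and diwatos both end in -s yet inflect differently (hamazhiris, diwatsak), so the final letter is not what conditions the rule; the last vowel is.
"gepohkis" has last vowel 'i'. The stems whose last vowel is 'i' (lokovkih → halokovkih, mazhiris → hamazhiris, gutupis → hagutupis) add the prefix ha-.
So gepohkis → hagepohkis.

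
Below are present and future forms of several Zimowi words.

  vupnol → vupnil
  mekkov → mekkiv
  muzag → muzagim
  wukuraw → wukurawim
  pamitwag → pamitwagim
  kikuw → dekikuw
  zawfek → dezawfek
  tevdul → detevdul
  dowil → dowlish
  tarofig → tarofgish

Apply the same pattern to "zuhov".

zuhiv

wukuraw and kikuw both end in -w yet inflect differently (wukurawim, dekikuw), so the final letter is not what conditions the rule; the last vowel is.
"zuhov" has last vowel 'o'. The stems whose last vowel is 'o' (vupnol → vupnil, mekkov → mekkiv) change the last vowel to 'i'.
So zuhov → zuhiv.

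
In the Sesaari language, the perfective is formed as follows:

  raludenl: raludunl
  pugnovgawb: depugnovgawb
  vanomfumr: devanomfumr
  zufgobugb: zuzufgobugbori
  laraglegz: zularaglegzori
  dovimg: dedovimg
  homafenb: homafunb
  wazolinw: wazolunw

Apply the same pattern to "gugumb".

"gugumb" has second-to-last letter 'm'. The stems whose second-to-last letter is 'm' (vanomfumr → devanomfumr, dovimg → dedovimg) add the prefix de-.
So gugumb → degugumb.

degugumb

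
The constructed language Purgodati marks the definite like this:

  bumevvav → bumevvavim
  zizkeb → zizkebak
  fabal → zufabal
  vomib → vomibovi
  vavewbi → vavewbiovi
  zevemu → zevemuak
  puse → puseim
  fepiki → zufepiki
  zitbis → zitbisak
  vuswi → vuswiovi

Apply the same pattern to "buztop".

buztopim

"buztop" begins with b-. The one such stem in the data (bumevvav → bumevvavim) adds -im, so the same rule applies.
So buztop → buztopim.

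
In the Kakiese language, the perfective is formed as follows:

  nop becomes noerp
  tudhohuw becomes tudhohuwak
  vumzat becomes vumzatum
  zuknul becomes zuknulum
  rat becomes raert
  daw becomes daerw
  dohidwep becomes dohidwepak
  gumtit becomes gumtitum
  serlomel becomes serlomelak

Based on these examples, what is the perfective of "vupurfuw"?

rat and vumzat both end in -t yet inflect differently (raert, vumzatum), so the final letter is not what conditions the rule; the number of vowels is.
"vupurfuw" has 3 vowels. The stems with 3 vowels (serlomel → serlomelak, tudhohuw → tudhohuwak, dohidwep → dohidwepak) add -ak.
So vupurfuw → vupurfuwak.

vupurfuwak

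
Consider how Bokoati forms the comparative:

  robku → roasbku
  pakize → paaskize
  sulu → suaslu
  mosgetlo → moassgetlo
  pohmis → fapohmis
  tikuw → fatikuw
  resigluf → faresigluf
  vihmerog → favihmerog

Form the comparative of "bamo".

baasmo

robku and tikuw both have last vowel 'u' yet inflect differently (roasbku, fatikuw), so the last vowel is not what conditions the rule; whether the stem ends in a vowel or a consonant is.
"bamo" ends in a vowel. The stems ending in a vowel (robku → roasbku, pakize → paaskize, sulu → suaslu) insert -as- after the first vowel.
So bamo → baasmo.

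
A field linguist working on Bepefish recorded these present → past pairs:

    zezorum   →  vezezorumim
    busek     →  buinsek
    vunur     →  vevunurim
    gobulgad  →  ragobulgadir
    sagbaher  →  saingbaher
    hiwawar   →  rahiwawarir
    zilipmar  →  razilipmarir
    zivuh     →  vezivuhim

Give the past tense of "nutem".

nuintem

"nutem" has last vowel 'e'. The stems whose last vowel is 'e' (busek → buinsek, sagbaher → saingbaher) insert -in- after the first vowel.
The other patterns: stems whose last vowel is 'u' add ve- … -im around the stem; stems whose last vowel is 'a' add ra- … -ir around the stem.
So nutem → nuintem.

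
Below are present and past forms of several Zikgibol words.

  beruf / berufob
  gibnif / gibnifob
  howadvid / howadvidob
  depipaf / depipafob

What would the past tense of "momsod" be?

momsodob

Every pair shown (beruf → berufob, gibnif → gibnifob, howadvid → howadvidob, …) follows the same rule: add -ob.
So momsod → momsodob.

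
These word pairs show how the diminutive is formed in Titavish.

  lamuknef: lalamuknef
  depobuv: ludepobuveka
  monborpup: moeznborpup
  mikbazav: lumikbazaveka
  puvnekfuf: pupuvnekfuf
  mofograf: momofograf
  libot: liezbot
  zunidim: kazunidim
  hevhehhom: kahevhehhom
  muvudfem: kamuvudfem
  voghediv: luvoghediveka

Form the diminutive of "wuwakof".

wuwuwakof

lamuknef and muvudfem both have last vowel 'e' yet inflect differently (lalamuknef, kamuvudfem), so the last vowel is not what conditions the rule; the final letter is.
"wuwakof" ends in -f. The stems ending in -f (mofograf → momofograf, puvnekfuf → pupuvnekfuf, lamuknef → lalamuknef) repeat the first consonant+vowel as a prefix.
So wuwakof → wuwuwakof.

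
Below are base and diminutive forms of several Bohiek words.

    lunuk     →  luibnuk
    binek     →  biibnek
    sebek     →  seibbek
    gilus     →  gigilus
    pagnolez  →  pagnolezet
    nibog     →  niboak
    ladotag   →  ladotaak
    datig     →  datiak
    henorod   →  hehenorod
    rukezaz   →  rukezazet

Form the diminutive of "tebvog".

sebek and pagnolez both have last vowel 'e' yet inflect differently (seibbek, pagnolezet), so the last vowel is not what conditions the rule; the final letter is.
"tebvog" ends in -g. The stems ending in -g (datig → datiak, ladotag → ladotaak, nibog → niboak) drop the final letter and add -ak.
The other patterns: stems ending in -k insert -ib- after the first vowel; stems ending in -z add -et; stems ending in -d or -s repeat the first consonant+vowel as a prefix.
So tebvog → tebvoak.

tebvoak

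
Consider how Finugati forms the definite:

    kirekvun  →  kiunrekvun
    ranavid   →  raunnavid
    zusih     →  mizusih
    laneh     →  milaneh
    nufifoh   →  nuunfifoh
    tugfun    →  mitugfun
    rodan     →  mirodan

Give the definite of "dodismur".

doundismur

kirekvun and rodan both end in -n yet inflect differently (kiunrekvun, mirodan), so the final letter is not what conditions the rule; the number of vowels is.
"dodismur" has 3 vowels. The stems with 3 vowels (ranavid → raunnavid, nufifoh → nuunfifoh, kirekvun → kiunrekvun) insert -un- after the first vowel.
The other pattern: stems with 2 vowels add the prefix mi-.
So dodismur → doundismur.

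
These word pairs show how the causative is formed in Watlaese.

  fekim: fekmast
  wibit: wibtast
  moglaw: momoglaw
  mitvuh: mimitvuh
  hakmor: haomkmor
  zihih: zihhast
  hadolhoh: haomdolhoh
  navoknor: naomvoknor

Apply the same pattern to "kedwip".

kedwpast

zihih and hadolhoh both end in -h yet inflect differently (zihhast, haomdolhoh), so the final letter is not what conditions the rule; the last vowel is.
"kedwip" has last vowel 'i'. The stems whose last vowel is 'i' (wibit → wibtast, fekim → fekmast, zihih → zihhast) delete the last vowel and add -ast.
The other patterns: stems whose last vowel is 'o' insert -om- after the first vowel; stems whose last vowel is 'a' or 'u' repeat the first consonant+vowel as a prefix.
So kedwip → kedwpast.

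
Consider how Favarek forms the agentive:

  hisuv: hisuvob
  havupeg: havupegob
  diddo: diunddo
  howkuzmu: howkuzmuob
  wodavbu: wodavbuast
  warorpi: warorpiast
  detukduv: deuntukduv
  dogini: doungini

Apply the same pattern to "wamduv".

detukduv and hisuv both end in -v yet inflect differently (deuntukduv, hisuvob), so the final letter is not what conditions the rule; the first letter is.
"wamduv" begins with w-. The stems beginning with w- (warorpi → warorpiast, wodavbu → wodavbuast) add -ast.
The other patterns: stems beginning with d- insert -un- after the first vowel; stems beginning with h- add -ob.
So wamduv → wamduvast.

wamduvast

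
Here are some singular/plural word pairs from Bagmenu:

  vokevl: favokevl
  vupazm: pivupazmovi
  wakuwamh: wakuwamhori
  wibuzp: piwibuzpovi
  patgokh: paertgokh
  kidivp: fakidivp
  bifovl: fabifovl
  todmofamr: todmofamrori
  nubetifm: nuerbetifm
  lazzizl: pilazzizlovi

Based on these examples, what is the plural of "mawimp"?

kidivp and wibuzp both end in -p yet inflect differently (fakidivp, piwibuzpovi), so the final letter is not what conditions the rule; the second-to-last letter is.
"mawimp" has second-to-last letter 'm'. The stems whose second-to-last letter is 'm' (wakuwamh → wakuwamhori, todmofamr → todmofamrori) add -ori.
The other patterns: stems whose second-to-last letter is 'v' add the prefix fa-; stems whose second-to-last letter is 'z' add pi- … -ovi around the stem; stems whose second-to-last letter is 'f' or 'k' insert -er- after the first vowel.
So mawimp → mawimpori.

mawimpori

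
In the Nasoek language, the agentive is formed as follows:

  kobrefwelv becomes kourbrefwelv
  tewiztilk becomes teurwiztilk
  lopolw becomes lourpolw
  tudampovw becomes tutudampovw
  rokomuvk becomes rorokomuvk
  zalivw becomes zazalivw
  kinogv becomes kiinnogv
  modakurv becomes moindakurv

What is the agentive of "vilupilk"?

lopolw and tudampovw both end in -w yet inflect differently (lourpolw, tutudampovw), so the final letter is not what conditions the rule; the second-to-last letter is.
"vilupilk" has second-to-last letter 'l'. The stems whose second-to-last letter is 'l' (kobrefwelv → kourbrefwelv, tewiztilk → teurwiztilk, lopolw → lourpolw) insert -ur- after the first vowel.
The other patterns: stems whose second-to-last letter is 'v' repeat the first consonant+vowel as a prefix; stems whose second-to-last letter is 'g' or 'r' insert -in- after the first vowel.
So vilupilk → viurlupilk.

viurlupilk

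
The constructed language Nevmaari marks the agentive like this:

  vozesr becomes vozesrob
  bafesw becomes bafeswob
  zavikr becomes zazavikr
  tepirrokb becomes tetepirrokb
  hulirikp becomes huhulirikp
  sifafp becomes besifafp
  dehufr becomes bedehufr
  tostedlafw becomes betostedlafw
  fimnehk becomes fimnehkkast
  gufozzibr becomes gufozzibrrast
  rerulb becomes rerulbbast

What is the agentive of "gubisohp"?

gubisohppast

vozesr and zavikr both end in -r yet inflect differently (vozesrob, zazavikr), so the final letter is not what conditions the rule; the second-to-last letter is.
"gubisohp" has second-to-last letter 'h'. The one such stem in the data (fimnehk → fimnehkkast) doubles the final consonant and adds -ast (as do gufozzibr, rerulb), so the same rule applies.
The other patterns: stems whose second-to-last letter is 's' add -ob; stems whose second-to-last letter is 'k' repeat the first consonant+vowel as a prefix; stems whose second-to-last letter is 'f' add the prefix be-.
So gubisohp → gubisohppast.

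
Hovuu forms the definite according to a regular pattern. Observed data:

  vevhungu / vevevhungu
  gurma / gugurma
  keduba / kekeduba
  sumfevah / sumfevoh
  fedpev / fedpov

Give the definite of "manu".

gurma and sumfevah both have last vowel 'a' yet inflect differently (gugurma, sumfevoh), so the last vowel is not what conditions the rule; whether the stem ends in a vowel or a consonant is.
"manu" ends in a vowel. The stems ending in a vowel (vevhungu → vevevhungu, gurma → gugurma, keduba → kekeduba) repeat the first consonant+vowel as a prefix.
The other pattern: stems ending in a consonant change the last vowel to 'o'.
So manu → mamanu.

mamanu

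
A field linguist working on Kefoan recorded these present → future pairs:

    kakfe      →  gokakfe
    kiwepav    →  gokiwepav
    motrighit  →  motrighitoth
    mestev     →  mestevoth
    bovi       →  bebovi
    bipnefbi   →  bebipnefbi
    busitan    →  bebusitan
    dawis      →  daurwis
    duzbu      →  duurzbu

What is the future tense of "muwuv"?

kiwepav and mestev both end in -v yet inflect differently (gokiwepav, mestevoth), so the final letter is not what conditions the rule; the first letter is.
"muwuv" begins with m-. The stems beginning with m- (motrighit → motrighitoth, mestev → mestevoth) add -oth.
So muwuv → muwuvoth.

muwuvoth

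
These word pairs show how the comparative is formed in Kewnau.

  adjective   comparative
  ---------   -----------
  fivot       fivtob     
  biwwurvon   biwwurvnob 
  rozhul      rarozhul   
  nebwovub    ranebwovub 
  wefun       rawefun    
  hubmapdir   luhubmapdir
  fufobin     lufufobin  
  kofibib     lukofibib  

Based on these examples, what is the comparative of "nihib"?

biwwurvon and wefun both end in -n yet inflect differently (biwwurvnob, rawefun), so the final letter is not what conditions the rule; the last vowel is.
"nihib" has last vowel 'i'. The stems whose last vowel is 'i' (hubmapdir → luhubmapdir, fufobin → lufufobin, kofibib → lukofibib) add the prefix lu-.
So nihib → lunihib.

lunihib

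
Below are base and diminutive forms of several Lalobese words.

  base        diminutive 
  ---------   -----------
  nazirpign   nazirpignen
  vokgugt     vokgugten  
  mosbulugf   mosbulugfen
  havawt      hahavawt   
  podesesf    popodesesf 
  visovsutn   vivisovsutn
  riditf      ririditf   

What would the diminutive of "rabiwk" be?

rarabiwk

"rabiwk" has second-to-last letter 'w'. The one such stem in the data (havawt → hahavawt) repeats the first consonant+vowel as a prefix (as do podesesf, visovsutn), so the same rule applies.
So rabiwk → rarabiwk.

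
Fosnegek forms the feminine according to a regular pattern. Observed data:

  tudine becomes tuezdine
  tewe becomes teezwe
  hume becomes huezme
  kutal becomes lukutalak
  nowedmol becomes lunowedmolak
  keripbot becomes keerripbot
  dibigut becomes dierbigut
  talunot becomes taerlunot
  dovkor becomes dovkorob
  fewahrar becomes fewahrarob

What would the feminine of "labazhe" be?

"labazhe" ends in -e. The stems ending in -e (tudine → tuezdine, tewe → teezwe, hume → huezme) insert -ez- after the first vowel.
The other patterns: stems ending in -l add lu- … -ak around the stem; stems ending in -t insert -er- after the first vowel; stems ending in -r add -ob.
So labazhe → laezbazhe.

laezbazhe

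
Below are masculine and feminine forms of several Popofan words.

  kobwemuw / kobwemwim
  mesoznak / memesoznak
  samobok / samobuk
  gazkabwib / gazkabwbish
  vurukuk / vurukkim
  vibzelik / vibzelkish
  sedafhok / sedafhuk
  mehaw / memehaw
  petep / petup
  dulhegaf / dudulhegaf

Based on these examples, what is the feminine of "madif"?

mesoznak and vibzelik both end in -k yet inflect differently (memesoznak, vibzelkish), so the final letter is not what conditions the rule; the last vowel is.
"madif" has last vowel 'i'. The stems whose last vowel is 'i' (vibzelik → vibzelkish, gazkabwib → gazkabwbish) delete the last vowel and add -ish.
The other patterns: stems whose last vowel is 'a' repeat the first consonant+vowel as a prefix; stems whose last vowel is 'u' delete the last vowel and add -im; stems whose last vowel is 'e' or 'o' change the last vowel to 'u'.
So madif → madfish.

madfish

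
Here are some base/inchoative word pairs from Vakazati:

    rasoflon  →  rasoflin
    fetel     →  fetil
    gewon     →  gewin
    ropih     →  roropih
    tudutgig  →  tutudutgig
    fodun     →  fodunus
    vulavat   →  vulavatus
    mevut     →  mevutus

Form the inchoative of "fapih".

"fapih" has last vowel 'i'. The stems whose last vowel is 'i' (ropih → roropih, tudutgig → tutudutgig) repeat the first consonant+vowel as a prefix.
So fapih → fafapih.

fafapih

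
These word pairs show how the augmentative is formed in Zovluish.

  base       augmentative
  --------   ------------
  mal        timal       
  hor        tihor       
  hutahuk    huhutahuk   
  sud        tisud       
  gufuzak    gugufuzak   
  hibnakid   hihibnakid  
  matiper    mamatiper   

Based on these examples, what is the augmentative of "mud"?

hibnakid and sud both end in -d yet inflect differently (hihibnakid, tisud), so the final letter is not what conditions the rule; the number of vowels is.
"mud" has 1 vowel. The stems with 1 vowel (sud → tisud, hor → tihor, mal → timal) add the prefix ti-.
So mud → timud.

timud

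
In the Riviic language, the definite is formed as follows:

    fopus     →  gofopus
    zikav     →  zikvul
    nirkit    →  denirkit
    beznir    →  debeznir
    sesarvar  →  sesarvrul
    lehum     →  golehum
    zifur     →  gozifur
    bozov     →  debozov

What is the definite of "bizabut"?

zifur and sesarvar both end in -r yet inflect differently (gozifur, sesarvrul), so the final letter is not what conditions the rule; the last vowel is.
"bizabut" has last vowel 'u'. The stems whose last vowel is 'u' (zifur → gozifur, fopus → gofopus, lehum → golehum) add the prefix go-.
The other patterns: stems whose last vowel is 'a' delete the last vowel and add -ul; stems whose last vowel is 'i' or 'o' add the prefix de-.
So bizabut → gobizabut.

gobizabut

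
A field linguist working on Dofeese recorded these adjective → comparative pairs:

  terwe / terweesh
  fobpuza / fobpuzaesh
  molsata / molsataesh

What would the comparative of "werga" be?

wergaesh

Every pair shown (terwe → terweesh, fobpuza → fobpuzaesh, molsata → molsataesh) follows the same rule: add -esh.
So werga → wergaesh.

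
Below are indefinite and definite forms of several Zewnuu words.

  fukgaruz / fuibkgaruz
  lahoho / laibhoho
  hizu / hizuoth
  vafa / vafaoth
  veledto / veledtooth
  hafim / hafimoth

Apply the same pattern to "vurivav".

vurivavoth

lahoho and veledto both end in -o yet inflect differently (laibhoho, veledtooth), so the final letter is not what conditions the rule; the first letter is.
"vurivav" begins with v-. The stems beginning with v- (veledto → veledtooth, vafa → vafaoth) add -oth.
So vurivav → vurivavoth.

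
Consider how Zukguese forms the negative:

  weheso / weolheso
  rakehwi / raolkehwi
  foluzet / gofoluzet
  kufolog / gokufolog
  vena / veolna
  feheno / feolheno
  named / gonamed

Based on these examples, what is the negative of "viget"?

kufolog and feheno both have last vowel 'o' yet inflect differently (gokufolog, feolheno), so the last vowel is not what conditions the rule; whether the stem ends in a vowel or a consonant is.
"viget" ends in a consonant. The stems ending in a consonant (foluzet → gofoluzet, named → gonamed, kufolog → gokufolog) add the prefix go-.
The other pattern: stems ending in a vowel insert -ol- after the first vowel.
So viget → goviget.

goviget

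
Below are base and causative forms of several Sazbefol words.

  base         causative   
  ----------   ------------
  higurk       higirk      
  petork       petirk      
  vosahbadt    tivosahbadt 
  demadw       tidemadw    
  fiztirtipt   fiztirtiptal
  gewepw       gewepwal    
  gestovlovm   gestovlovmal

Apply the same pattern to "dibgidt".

vosahbadt and fiztirtipt both end in -t yet inflect differently (tivosahbadt, fiztirtiptal), so the final letter is not what conditions the rule; the second-to-last letter is.
"dibgidt" has second-to-last letter 'd'. The stems whose second-to-last letter is 'd' (vosahbadt → tivosahbadt, demadw → tidemadw) add the prefix ti-.
So dibgidt → tidibgidt.

tidibgidt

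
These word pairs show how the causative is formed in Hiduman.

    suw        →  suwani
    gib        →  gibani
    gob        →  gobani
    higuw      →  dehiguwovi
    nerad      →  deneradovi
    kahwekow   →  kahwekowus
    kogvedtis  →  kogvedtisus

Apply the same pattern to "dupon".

suw and higuw both end in -w yet inflect differently (suwani, dehiguwovi), so the final letter is not what conditions the rule; the number of vowels is.
"dupon" has 2 vowels. The stems with 2 vowels (higuw → dehiguwovi, nerad → deneradovi) add de- … -ovi around the stem.
The other patterns: stems with 1 vowel add -ani; stems with 3 vowels add -us.
So dupon → deduponovi.

deduponovi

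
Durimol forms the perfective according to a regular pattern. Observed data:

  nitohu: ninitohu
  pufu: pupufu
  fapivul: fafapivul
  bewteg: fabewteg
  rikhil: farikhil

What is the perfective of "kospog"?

fakospog

pufu and bewteg both have 2 vowels yet inflect differently (pupufu, fabewteg), so the number of vowels is not what conditions the rule; the final letter is.
"kospog" ends in -g. The one such stem in the data (bewteg → fabewteg) adds the prefix fa-, so the same rule applies.
So kospog → fakospog.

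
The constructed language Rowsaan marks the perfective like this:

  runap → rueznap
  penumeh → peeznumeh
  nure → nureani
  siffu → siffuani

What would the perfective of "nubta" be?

"nubta" ends in a vowel. The stems ending in a vowel (nure → nureani, siffu → siffuani) add -ani.
The other pattern: stems ending in a consonant insert -ez- after the first vowel.
So nubta → nubtaani.

nubtaani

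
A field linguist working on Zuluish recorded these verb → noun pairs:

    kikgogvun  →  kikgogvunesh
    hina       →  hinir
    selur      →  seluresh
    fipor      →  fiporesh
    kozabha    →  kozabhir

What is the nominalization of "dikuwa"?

kikgogvun and kozabha both begin with k- yet inflect differently (kikgogvunesh, kozabhir), so the first letter is not what conditions the rule; whether the stem ends in a vowel or a consonant is.
"dikuwa" ends in a vowel. The stems ending in a vowel (hina → hinir, kozabha → kozabhir) drop the final letter and add -ir.
The other pattern: stems ending in a consonant add -esh.
So dikuwa → dikuwir.

dikuwir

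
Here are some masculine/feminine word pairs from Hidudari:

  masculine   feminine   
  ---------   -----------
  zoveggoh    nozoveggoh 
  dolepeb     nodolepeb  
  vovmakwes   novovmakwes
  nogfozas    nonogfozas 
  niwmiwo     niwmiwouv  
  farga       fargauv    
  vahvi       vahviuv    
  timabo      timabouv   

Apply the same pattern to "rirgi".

rirgiuv

"rirgi" ends in a vowel. The stems ending in a vowel (niwmiwo → niwmiwouv, farga → fargauv, vahvi → vahviuv) add -uv.
The other pattern: stems ending in a consonant add the prefix no-.
So rirgi → rirgiuv.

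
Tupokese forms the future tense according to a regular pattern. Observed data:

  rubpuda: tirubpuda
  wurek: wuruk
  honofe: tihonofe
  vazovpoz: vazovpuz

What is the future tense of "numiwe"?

honofe and wurek both have last vowel 'e' yet inflect differently (tihonofe, wuruk), so the last vowel is not what conditions the rule; whether the stem ends in a vowel or a consonant is.
"numiwe" ends in a vowel. The stems ending in a vowel (rubpuda → tirubpuda, honofe → tihonofe) add the prefix ti-.
So numiwe → tinumiwe.

tinumiwe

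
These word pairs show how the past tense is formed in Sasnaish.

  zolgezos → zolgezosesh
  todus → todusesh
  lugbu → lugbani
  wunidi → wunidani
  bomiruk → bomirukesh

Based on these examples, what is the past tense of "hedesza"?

"hedesza" ends in a vowel. The stems ending in a vowel (wunidi → wunidani, lugbu → lugbani) drop the final letter and add -ani.
The other pattern: stems ending in a consonant add -esh.
So hedesza → hedeszani.

hedeszani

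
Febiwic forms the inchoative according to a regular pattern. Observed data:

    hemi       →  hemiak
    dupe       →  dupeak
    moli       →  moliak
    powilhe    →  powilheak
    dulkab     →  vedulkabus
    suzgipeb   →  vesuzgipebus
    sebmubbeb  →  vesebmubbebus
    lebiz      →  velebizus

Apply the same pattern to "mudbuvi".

"mudbuvi" ends in a vowel. The stems ending in a vowel (hemi → hemiak, dupe → dupeak, moli → moliak) add -ak.
So mudbuvi → mudbuviak.

mudbuviak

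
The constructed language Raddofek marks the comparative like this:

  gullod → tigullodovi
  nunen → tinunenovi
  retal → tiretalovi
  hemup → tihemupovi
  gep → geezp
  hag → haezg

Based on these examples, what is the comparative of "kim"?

kiezm

"kim" has 1 vowel. The stems with 1 vowel (gep → geezp, hag → haezg) insert -ez- after the first vowel.
The other pattern: stems with 2 vowels add ti- … -ovi around the stem.
So kim → kiezm.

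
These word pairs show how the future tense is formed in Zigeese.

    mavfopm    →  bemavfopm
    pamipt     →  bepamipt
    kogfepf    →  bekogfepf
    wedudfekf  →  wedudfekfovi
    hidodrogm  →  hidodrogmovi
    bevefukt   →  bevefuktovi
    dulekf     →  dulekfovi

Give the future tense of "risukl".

risuklovi

kogfepf and wedudfekf both end in -f yet inflect differently (bekogfepf, wedudfekfovi), so the final letter is not what conditions the rule; the second-to-last letter is.
"risukl" has second-to-last letter 'k'. The stems whose second-to-last letter is 'k' (wedudfekf → wedudfekfovi, bevefukt → bevefuktovi, dulekf → dulekfovi) add -ovi.
So risukl → risuklovi.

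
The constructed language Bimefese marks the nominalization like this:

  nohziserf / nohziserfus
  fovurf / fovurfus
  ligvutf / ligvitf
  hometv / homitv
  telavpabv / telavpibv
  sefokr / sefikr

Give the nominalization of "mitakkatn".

nohziserf and ligvutf both end in -f yet inflect differently (nohziserfus, ligvitf), so the final letter is not what conditions the rule; the second-to-last letter is.
"mitakkatn" has second-to-last letter 't'. The stems whose second-to-last letter is 't' (ligvutf → ligvitf, hometv → homitv) change the last vowel to 'i'.
So mitakkatn → mitakkitn.

mitakkitn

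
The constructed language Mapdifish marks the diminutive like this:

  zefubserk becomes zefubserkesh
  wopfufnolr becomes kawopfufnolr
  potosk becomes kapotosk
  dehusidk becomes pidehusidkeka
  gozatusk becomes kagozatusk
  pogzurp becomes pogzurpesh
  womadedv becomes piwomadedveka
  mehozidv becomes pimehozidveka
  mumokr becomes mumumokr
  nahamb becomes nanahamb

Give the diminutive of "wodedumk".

wowodedumk

zefubserk and dehusidk both end in -k yet inflect differently (zefubserkesh, pidehusidkeka), so the final letter is not what conditions the rule; the second-to-last letter is.
"wodedumk" has second-to-last letter 'm'. The one such stem in the data (nahamb → nanahamb) repeats the first consonant+vowel as a prefix (as does mumokr), so the same rule applies.
The other patterns: stems whose second-to-last letter is 'r' add -esh; stems whose second-to-last letter is 'd' add pi- … -eka around the stem; stems whose second-to-last letter is 'l' or 's' add the prefix ka-.
So wodedumk → wowodedumk.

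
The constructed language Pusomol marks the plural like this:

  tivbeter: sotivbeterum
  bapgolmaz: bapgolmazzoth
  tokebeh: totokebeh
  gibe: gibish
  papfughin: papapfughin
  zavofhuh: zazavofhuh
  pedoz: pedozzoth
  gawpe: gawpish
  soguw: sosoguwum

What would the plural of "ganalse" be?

ganalsish

gibe and tokebeh both have last vowel 'e' yet inflect differently (gibish, totokebeh), so the last vowel is not what conditions the rule; the final letter is.
"ganalse" ends in -e. The stems ending in -e (gibe → gibish, gawpe → gawpish) drop the final letter and add -ish.
The other patterns: stems ending in -z double the final consonant and add -oth; stems ending in -h or -n repeat the first consonant+vowel as a prefix; stems ending in -r or -w add so- … -um around the stem.
So ganalse → ganalsish.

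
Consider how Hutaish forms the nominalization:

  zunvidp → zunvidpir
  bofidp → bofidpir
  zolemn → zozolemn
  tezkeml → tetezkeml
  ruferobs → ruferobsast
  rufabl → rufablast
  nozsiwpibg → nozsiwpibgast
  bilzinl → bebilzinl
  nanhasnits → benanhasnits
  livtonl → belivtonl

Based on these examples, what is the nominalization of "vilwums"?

tezkeml and rufabl both end in -l yet inflect differently (tetezkeml, rufablast), so the final letter is not what conditions the rule; the second-to-last letter is.
"vilwums" has second-to-last letter 'm'. The stems whose second-to-last letter is 'm' (zolemn → zozolemn, tezkeml → tetezkeml) repeat the first consonant+vowel as a prefix.
So vilwums → vivilwums.

vivilwums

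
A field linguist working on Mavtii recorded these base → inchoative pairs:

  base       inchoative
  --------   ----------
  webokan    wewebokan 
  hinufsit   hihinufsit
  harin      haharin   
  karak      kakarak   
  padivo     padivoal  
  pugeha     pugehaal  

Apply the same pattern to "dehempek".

webokan and pugeha both have last vowel 'a' yet inflect differently (wewebokan, pugehaal), so the last vowel is not what conditions the rule; whether the stem ends in a vowel or a consonant is.
"dehempek" ends in a consonant. The stems ending in a consonant (webokan → wewebokan, hinufsit → hihinufsit, harin → haharin) repeat the first consonant+vowel as a prefix.
The other pattern: stems ending in a vowel add -al.
So dehempek → dedehempek.

dedehempek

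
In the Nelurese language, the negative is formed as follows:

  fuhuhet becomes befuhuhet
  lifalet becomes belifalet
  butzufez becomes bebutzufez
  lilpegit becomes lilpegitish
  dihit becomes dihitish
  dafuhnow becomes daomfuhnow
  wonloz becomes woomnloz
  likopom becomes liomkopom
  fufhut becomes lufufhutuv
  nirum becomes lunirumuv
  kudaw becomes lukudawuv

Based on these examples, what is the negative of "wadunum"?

luwadunumuv

fuhuhet and lilpegit both end in -t yet inflect differently (befuhuhet, lilpegitish), so the final letter is not what conditions the rule; the last vowel is.
"wadunum" has last vowel 'u'. The stems whose last vowel is 'u' (fufhut → lufufhutuv, nirum → lunirumuv) add lu- … -uv around the stem.
So wadunum → luwadunumuv.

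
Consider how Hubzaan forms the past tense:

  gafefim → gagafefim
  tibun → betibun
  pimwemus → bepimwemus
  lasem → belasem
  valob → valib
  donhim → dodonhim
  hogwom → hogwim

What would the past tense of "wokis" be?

"wokis" has last vowel 'i'. The stems whose last vowel is 'i' (gafefim → gagafefim, donhim → dodonhim) repeat the first consonant+vowel as a prefix.
So wokis → wowokis.

wowokis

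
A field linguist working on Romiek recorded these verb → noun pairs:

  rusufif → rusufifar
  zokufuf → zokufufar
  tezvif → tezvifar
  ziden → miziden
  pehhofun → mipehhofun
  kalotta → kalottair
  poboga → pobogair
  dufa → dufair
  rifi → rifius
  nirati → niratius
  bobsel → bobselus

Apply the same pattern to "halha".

zokufuf and pehhofun both have last vowel 'u' yet inflect differently (zokufufar, mipehhofun), so the last vowel is not what conditions the rule; the final letter is.
"halha" ends in -a. The stems ending in -a (kalotta → kalottair, poboga → pobogair, dufa → dufair) add -ir.
The other patterns: stems ending in -f add -ar; stems ending in -n add the prefix mi-; stems ending in -i or -l add -us.
So halha → halhair.

halhair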